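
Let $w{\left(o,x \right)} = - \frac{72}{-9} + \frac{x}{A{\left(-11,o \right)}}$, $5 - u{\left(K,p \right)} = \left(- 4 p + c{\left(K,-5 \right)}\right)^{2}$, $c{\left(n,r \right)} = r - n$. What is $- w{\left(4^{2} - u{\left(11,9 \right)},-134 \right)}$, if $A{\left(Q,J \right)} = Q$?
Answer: $- \frac{222}{11} \approx -20.182$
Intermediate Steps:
$u{\left(K,p \right)} = 5 - \left(-5 - K - 4 p\right)^{2}$ ($u{\left(K,p \right)} = 5 - \left(- 4 p - \left(5 + K\right)\right)^{2} = 5 - \left(-5 - K - 4 p\right)^{2}$)
$w{\left(o,x \right)} = 8 - \frac{x}{11}$ ($w{\left(o,x \right)} = - \frac{72}{-9} + \frac{x}{-11} = \left(-72\right) \left(- \frac{1}{9}\right) + x \left(- \frac{1}{11}\right) = 8 - \frac{x}{11}$)
$- w{\left(4^{2} - u{\left(11,9 \right)},-134 \right)} = - (8 - - \frac{134}{11}) = - (8 + \frac{134}{11}) = \left(-1\right) \frac{222}{11} = - \frac{222}{11}$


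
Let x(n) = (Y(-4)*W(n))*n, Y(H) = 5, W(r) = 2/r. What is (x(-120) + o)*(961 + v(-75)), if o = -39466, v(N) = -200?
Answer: -30026016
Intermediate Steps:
x(n) = 10 (x(n) = (5*(2/n))*n = (10/n)*n = 10)
(x(-120) + o)*(961 + v(-75)) = (10 - 39466)*(961 - 200) = -39456*761 = -30026016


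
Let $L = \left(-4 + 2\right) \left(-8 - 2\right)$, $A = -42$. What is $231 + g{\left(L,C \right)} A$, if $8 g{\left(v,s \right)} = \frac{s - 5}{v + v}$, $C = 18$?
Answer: $\frac{36687}{160} \approx 229.29$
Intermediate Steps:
$L = 20$ ($L = \left(-2\right) \left(-10\right) = 20$)
$g{\left(v,s \right)} = \frac{-5 + s}{16 v}$ ($g{\left(v,s \right)} = \frac{\left(s - 5\right) \frac{1}{v + v}}{8} = \frac{\left(-5 + s\right) \frac{1}{2 v}}{8} = \frac{\frac{1}{2} \frac{1}{v} \left(-5 + s\right)}{8} = \frac{-5 + s}{16 v}$)
$231 + g{\left(L,C \right)} A = 231 + \frac{-5 + 18}{16 \cdot 20} \left(-42\right) = 231 + \frac{1}{16} \cdot \frac{1}{20} \cdot 13 \left(-42\right) = 231 + \frac{13}{320} \left(-42\right) = 231 - \frac{273}{160} = \frac{36687}{160}$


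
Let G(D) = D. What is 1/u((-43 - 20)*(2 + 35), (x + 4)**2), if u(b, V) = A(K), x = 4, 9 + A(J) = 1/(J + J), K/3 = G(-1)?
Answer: -6/55 ≈ -0.10909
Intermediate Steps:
K = -3 (K = 3*(-1) = -3)
A(J) = -9 + 1/(2*J) (A(J) = -9 + 1/(J + J) = -9 + 1/(2*J))
u(b, V) = -55/6 (u(b, V) = -9 + (1/2)/(-3) = -9 + (1/2)*(-1/3) = -9 - 1/6 = -55/6)
1/u((-43 - 20)*(2 + 35), (x + 4)**2) = 1/(-55/6) = -6/55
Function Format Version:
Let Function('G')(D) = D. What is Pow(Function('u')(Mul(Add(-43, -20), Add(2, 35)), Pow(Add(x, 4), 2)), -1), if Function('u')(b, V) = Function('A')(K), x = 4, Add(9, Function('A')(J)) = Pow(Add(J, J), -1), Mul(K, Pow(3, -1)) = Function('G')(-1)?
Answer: Rational(-6, 55) ≈ -0.10909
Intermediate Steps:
K = -3 (K = Mul(3, -1) = -3)
Function('A')(J) = Add(-9, Mul(Rational(1, 2), Pow(J, -1))) (Function('A')(J) = Add(-9, Pow(Add(J, J), -1)) = Add(-9, Pow(Mul(2, J), -1)) = Add(-9, Mul(Rational(1, 2), Pow(J, -1))))
Function('u')(b, V) = Rational(-55, 6) (Function('u')(b, V) = Add(-9, Mul(Rational(1, 2), Pow(-3, -1))) = Add(-9, Mul(Rational(1, 2), Rational(-1, 3))) = Add(-9, Rational(-1, 6)) = Rational(-55, 6))
Pow(Function('u')(Mul(Add(-43, -20), Add(2, 35)), Pow(Add(x, 4), 2)), -1) = Pow(Rational(-55, 6), -1) = Rational(-6, 55)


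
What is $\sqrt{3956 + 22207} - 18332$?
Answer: $-18332 + 9 \sqrt{323} \approx -18170.0$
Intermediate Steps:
$\sqrt{3956 + 22207} - 18332 = \sqrt{26163} - 18332 = 9 \sqrt{323} - 18332 = -18332 + 9 \sqrt{323}$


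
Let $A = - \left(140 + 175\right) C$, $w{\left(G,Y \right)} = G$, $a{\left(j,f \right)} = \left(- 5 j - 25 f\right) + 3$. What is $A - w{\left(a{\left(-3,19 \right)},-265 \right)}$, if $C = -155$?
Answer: $49282$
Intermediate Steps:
$a{\left(j,f \right)} = 3 - 25 f - 5 j$ ($a{\left(j,f \right)} = \left(- 25 f - 5 j\right) + 3 = 3 - 25 f - 5 j$)
$A = 48825$ ($A = - \left(140 + 175\right) \left(-155\right) = - 315 \left(-155\right) = \left(-1\right) \left(-48825\right) = 48825$)
$A - w{\left(a{\left(-3,19 \right)},-265 \right)} = 48825 - \left(3 - 475 - -15\right) = 48825 - \left(3 - 475 + 15\right) = 48825 - -457 = 48825 + 457 = 49282$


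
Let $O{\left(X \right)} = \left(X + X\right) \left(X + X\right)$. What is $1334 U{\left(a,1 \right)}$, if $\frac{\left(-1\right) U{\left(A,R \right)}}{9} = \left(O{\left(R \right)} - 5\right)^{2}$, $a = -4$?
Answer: $-12006$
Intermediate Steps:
$O{\left(X \right)} = 4 X^{2}$ ($O{\left(X \right)} = 2 X 2 X = 4 X^{2}$)
$U{\left(A,R \right)} = - 9 \left(-5 + 4 R^{2}\right)^{2}$ ($U{\left(A,R \right)} = - 9 \left(4 R^{2} - 5\right)^{2} = - 9 \left(-5 + 4 R^{2}\right)^{2}$)
$1334 U{\left(a,1 \right)} = 1334 \left(- 9 \left(-5 + 4 \cdot 1^{2}\right)^{2}\right) = 1334 \left(- 9 \left(-5 + 4 \cdot 1\right)^{2}\right) = 1334 \left(- 9 \left(-5 + 4\right)^{2}\right) = 1334 \left(- 9 \left(-1\right)^{2}\right) = 1334 \left(\left(-9\right) 1\right) = 1334 \left(-9\right) = -12006$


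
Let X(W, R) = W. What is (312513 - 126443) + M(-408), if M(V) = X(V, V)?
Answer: 185662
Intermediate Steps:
M(V) = V
(312513 - 126443) + M(-408) = (312513 - 126443) - 408 = 186070 - 408 = 185662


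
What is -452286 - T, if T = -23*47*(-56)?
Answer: -512822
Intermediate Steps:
T = 60536 (T = -1081*(-56) = 60536)
-452286 - T = -452286 - 1*60536 = -452286 - 60536 = -512822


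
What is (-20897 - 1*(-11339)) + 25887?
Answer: 16329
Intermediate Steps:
(-20897 - 1*(-11339)) + 25887 = (-20897 + 11339) + 25887 = -9558 + 25887 = 16329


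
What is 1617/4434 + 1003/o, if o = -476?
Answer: -36055/20692 ≈ -1.7425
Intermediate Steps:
1617/4434 + 1003/o = 1617/4434 + 1003/(-476) = 1617*(1/4434) + 1003*(-1/476) = 539/1478 - 59/28 = -36055/20692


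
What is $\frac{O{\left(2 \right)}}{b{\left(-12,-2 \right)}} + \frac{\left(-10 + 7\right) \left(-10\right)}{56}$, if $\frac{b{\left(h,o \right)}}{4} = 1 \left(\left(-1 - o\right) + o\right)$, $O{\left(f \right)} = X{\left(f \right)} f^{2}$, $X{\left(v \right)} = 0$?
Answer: $\frac{15}{28} \approx 0.53571$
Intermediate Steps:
$O{\left(f \right)} = 0$ ($O{\left(f \right)} = 0 f^{2} = 0$)
$b{\left(h,o \right)} = -4$ ($b{\left(h,o \right)} = 4 \cdot 1 \left(\left(-1 - o\right) + o\right) = 4 \cdot 1 \left(-1\right) = 4 \left(-1\right) = -4$)
$\frac{O{\left(2 \right)}}{b{\left(-12,-2 \right)}} + \frac{\left(-10 + 7\right) \left(-10\right)}{56} = \frac{0}{-4} + \frac{\left(-10 + 7\right) \left(-10\right)}{56} = 0 \left(- \frac{1}{4}\right) + \left(-3\right) \left(-10\right) \frac{1}{56} = 0 + 30 \cdot \frac{1}{56} = 0 + \frac{15}{28} = \frac{15}{28}$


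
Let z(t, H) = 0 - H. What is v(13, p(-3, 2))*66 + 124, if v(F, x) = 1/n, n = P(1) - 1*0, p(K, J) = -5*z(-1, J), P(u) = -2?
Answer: 91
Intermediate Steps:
z(t, H) = -H
p(K, J) = 5*J (p(K, J) = -(-5)*J = 5*J)
n = -2 (n = -2 - 1*0 = -2 + 0 = -2)
v(F, x) = -1/2 (v(F, x) = 1/(-2) = -1/2)
v(13, p(-3, 2))*66 + 124 = -1/2*66 + 124 = -33 + 124 = 91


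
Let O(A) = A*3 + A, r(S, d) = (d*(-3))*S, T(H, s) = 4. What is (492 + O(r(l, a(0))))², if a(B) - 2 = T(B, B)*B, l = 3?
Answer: 176400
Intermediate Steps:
a(B) = 2 + 4*B
r(S, d) = -3*S*d (r(S, d) = (-3*d)*S = -3*S*d)
O(A) = 4*A (O(A) = 3*A + A = 4*A)
(492 + O(r(l, a(0))))² = (492 + 4*(-3*3*(2 + 4*0)))² = (492 + 4*(-3*3*(2 + 0)))² = (492 + 4*(-3*3*2))² = (492 + 4*(-18))² = (492 - 72)² = 420² = 176400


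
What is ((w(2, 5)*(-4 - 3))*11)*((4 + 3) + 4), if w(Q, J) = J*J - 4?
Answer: -17787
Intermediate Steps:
w(Q, J) = -4 + J² (w(Q, J) = J² - 4 = -4 + J²)
((w(2, 5)*(-4 - 3))*11)*((4 + 3) + 4) = (((-4 + 5²)*(-4 - 3))*11)*((4 + 3) + 4) = (((-4 + 25)*(-7))*11)*(7 + 4) = ((21*(-7))*11)*11 = -147*11*11 = -1617*11 = -17787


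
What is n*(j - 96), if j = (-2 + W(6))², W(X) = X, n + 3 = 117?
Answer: -9120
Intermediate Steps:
n = 114 (n = -3 + 117 = 114)
j = 16 (j = (-2 + 6)² = 4² = 16)
n*(j - 96) = 114*(16 - 96) = 114*(-80) = -9120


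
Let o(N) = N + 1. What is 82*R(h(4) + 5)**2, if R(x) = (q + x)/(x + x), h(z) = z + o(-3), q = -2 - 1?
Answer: 328/49 ≈ 6.6939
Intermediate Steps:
o(N) = 1 + N
q = -3
h(z) = -2 + z (h(z) = z + (1 - 3) = z - 2 = -2 + z)
R(x) = (-3 + x)/(2*x) (R(x) = (-3 + x)/(x + x) = (-3 + x)/((2*x)) = (-3 + x)*(1/(2*x)) = (-3 + x)/(2*x))
82*R(h(4) + 5)**2 = 82*((-3 + ((-2 + 4) + 5))/(2*((-2 + 4) + 5)))**2 = 82*((-3 + (2 + 5))/(2*(2 + 5)))**2 = 82*((1/2)*(-3 + 7)/7)**2 = 82*((1/2)*(1/7)*4)**2 = 82*(2/7)**2 = 82*(4/49) = 328/49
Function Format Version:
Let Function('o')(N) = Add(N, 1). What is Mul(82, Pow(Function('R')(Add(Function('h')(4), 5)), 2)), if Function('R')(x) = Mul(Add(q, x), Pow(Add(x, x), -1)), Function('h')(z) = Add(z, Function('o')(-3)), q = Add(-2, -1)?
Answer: Rational(328, 49) ≈ 6.6939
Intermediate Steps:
Function('o')(N) = Add(1, N)
q = -3
Function('h')(z) = Add(-2, z) (Function('h')(z) = Add(z, Add(1, -3)) = Add(z, -2) = Add(-2, z))
Function('R')(x) = Mul(Rational(1, 2), Pow(x, -1), Add(-3, x)) (Function('R')(x) = Mul(Add(-3, x), Pow(Add(x, x), -1)) = Mul(Add(-3, x), Pow(Mul(2, x), -1)) = Mul(Add(-3, x), Mul(Rational(1, 2), Pow(x, -1))) = Mul(Rational(1, 2), Pow(x, -1), Add(-3, x)))
Mul(82, Pow(Function('R')(Add(Function('h')(4), 5)), 2)) = Mul(82, Pow(Mul(Rational(1, 2), Pow(Add(Add(-2, 4), 5), -1), Add(-3, Add(Add(-2, 4), 5))), 2)) = Mul(82, Pow(Mul(Rational(1, 2), Pow(Add(2, 5), -1), Add(-3, Add(2, 5))), 2)) = Mul(82, Pow(Mul(Rational(1, 2), Pow(7, -1), Add(-3, 7)), 2)) = Mul(82, Pow(Mul(Rational(1, 2), Rational(1, 7), 4), 2)) = Mul(82, Pow(Rational(2, 7), 2)) = Mul(82, Rational(4, 49)) = Rational(328, 49)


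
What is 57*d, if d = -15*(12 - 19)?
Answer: 5985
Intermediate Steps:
d = 105 (d = -15*(-7) = 105)
57*d = 57*105 = 5985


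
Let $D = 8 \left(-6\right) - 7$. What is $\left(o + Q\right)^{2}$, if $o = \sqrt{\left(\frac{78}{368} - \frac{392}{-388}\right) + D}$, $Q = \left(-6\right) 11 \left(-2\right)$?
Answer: $\frac{310023727}{17848} + \frac{330 i \sqrt{171309566}}{2231} \approx 17370.0 + 1936.0 i$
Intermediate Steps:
$D = -55$ ($D = -48 - 7 = -55$)
$Q = 132$ ($Q = \left(-66\right) \left(-2\right) = 132$)
$o = \frac{5 i \sqrt{171309566}}{8924}$ ($o = \sqrt{\left(\frac{78}{368} - \frac{392}{-388}\right) - 55} = \sqrt{\left(78 \cdot \frac{1}{368} - - \frac{98}{97}\right) - 55} = \sqrt{\left(\frac{39}{184} + \frac{98}{97}\right) - 55} = \sqrt{\frac{21815}{17848} - 55} = \sqrt{- \frac{959825}{17848}} = \frac{5 i \sqrt{171309566}}{8924} \approx 7.3333 i$)
$\left(o + Q\right)^{2} = \left(\frac{5 i \sqrt{171309566}}{8924} + 132\right)^{2} = \left(132 + \frac{5 i \sqrt{171309566}}{8924}\right)^{2}$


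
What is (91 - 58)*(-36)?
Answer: -1188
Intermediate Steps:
(91 - 58)*(-36) = 33*(-36) = -1188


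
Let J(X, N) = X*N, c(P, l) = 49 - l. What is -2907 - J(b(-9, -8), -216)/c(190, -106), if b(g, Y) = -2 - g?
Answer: -449073/155 ≈ -2897.2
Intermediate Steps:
J(X, N) = N*X
-2907 - J(b(-9, -8), -216)/c(190, -106) = -2907 - (-216*(-2 - 1*(-9)))/(49 - 1*(-106)) = -2907 - (-216*(-2 + 9))/(49 + 106) = -2907 - (-216*7)/155 = -2907 - (-1512)/155 = -2907 - 1*(-1512/155) = -2907 + 1512/155 = -449073/155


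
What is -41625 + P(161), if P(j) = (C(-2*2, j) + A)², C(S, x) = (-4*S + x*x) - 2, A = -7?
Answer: 672219559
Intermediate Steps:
C(S, x) = -2 + x² - 4*S (C(S, x) = (-4*S + x²) - 2 = (x² - 4*S) - 2 = -2 + x² - 4*S)
P(j) = (7 + j²)² (P(j) = ((-2 + j² - (-8)*2) - 7)² = ((-2 + j² - 4*(-4)) - 7)² = ((-2 + j² + 16) - 7)² = ((14 + j²) - 7)² = (7 + j²)²)
-41625 + P(161) = -41625 + (7 + 161²)² = -41625 + (7 + 25921)² = -41625 + 25928² = -41625 + 672261184 = 672219559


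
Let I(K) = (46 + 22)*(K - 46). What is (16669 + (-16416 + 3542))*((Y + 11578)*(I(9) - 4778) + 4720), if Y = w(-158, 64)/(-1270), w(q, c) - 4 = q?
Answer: -40700062884822/127 ≈ -3.2047e+11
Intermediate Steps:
w(q, c) = 4 + q
I(K) = -3128 + 68*K (I(K) = 68*(-46 + K) = -3128 + 68*K)
Y = 77/635 (Y = (4 - 158)/(-1270) = -154*(-1/1270) = 77/635 ≈ 0.12126)
(16669 + (-16416 + 3542))*((Y + 11578)*(I(9) - 4778) + 4720) = (16669 + (-16416 + 3542))*((77/635 + 11578)*((-3128 + 68*9) - 4778) + 4720) = (16669 - 12874)*(7352107*((-3128 + 612) - 4778)/635 + 4720) = 3795*(7352107*(-2516 - 4778)/635 + 4720) = 3795*((7352107/635)*(-7294) + 4720) = 3795*(-53626268458/635 + 4720) = 3795*(-53623271258/635) = -40700062884822/127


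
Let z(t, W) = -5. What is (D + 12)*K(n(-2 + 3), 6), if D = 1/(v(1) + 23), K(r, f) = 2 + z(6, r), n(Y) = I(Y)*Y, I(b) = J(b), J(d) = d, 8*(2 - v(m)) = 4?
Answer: -1770/49 ≈ -36.122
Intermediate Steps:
v(m) = 3/2 (v(m) = 2 - ⅛*4 = 2 - ½ = 3/2)
I(b) = b
n(Y) = Y² (n(Y) = Y*Y = Y²)
K(r, f) = -3 (K(r, f) = 2 - 5 = -3)
D = 2/49 (D = 1/(3/2 + 23) = 1/(49/2) = 2/49 ≈ 0.040816)
(D + 12)*K(n(-2 + 3), 6) = (2/49 + 12)*(-3) = (590/49)*(-3) = -1770/49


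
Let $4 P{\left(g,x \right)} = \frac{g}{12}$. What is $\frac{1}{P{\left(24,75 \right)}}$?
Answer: $2$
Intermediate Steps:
$P{\left(g,x \right)} = \frac{g}{48}$ ($P{\left(g,x \right)} = \frac{g \frac{1}{12}}{4} = \frac{\frac{1}{12} g}{4} = \frac{g}{48}$)
$\frac{1}{P{\left(24,75 \right)}} = \frac{1}{\frac{1}{48} \cdot 24} = \frac{1}{\frac{1}{2}} = 2$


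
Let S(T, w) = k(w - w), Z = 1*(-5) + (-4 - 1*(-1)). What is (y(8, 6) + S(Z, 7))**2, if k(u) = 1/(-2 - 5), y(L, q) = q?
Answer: 1681/49 ≈ 34.306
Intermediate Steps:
k(u) = -1/7 (k(u) = 1/(-7) = -1/7)
Z = -8 (Z = -5 + (-4 + 1) = -5 - 3 = -8)
S(T, w) = -1/7
(y(8, 6) + S(Z, 7))**2 = (6 - 1/7)**2 = (41/7)**2 = 1681/49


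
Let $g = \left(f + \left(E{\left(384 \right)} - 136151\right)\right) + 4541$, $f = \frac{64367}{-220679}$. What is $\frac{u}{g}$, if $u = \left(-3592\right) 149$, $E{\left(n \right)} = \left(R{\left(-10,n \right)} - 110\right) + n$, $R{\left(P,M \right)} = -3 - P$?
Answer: $\frac{59054583116}{14490808379} \approx 4.0753$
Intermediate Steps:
$f = - \frac{64367}{220679}$ ($f = 64367 \left(- \frac{1}{220679}\right) = - \frac{64367}{220679} \approx -0.29168$)
$E{\left(n \right)} = -103 + n$ ($E{\left(n \right)} = \left(\left(-3 - -10\right) - 110\right) + n = \left(\left(-3 + 10\right) - 110\right) + n = \left(7 - 110\right) + n = -103 + n$)
$u = -535208$
$g = - \frac{28981616758}{220679}$ ($g = \left(- \frac{64367}{220679} + \left(\left(-103 + 384\right) - 136151\right)\right) + 4541 = \left(- \frac{64367}{220679} + \left(281 - 136151\right)\right) + 4541 = \left(- \frac{64367}{220679} - 135870\right) + 4541 = - \frac{29983720097}{220679} + 4541 = - \frac{28981616758}{220679} \approx -1.3133 \cdot 10^{5}$)
$\frac{u}{g} = - \frac{535208}{- \frac{28981616758}{220679}} = \left(-535208\right) \left(- \frac{220679}{28981616758}\right) = \frac{59054583116}{14490808379}$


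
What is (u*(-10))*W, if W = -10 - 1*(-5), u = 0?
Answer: 0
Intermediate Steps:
W = -5 (W = -10 + 5 = -5)
(u*(-10))*W = (0*(-10))*(-5) = 0*(-5) = 0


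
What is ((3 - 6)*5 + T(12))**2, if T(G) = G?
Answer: 9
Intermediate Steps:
((3 - 6)*5 + T(12))**2 = ((3 - 6)*5 + 12)**2 = (-3*5 + 12)**2 = (-15 + 12)**2 = (-3)**2 = 9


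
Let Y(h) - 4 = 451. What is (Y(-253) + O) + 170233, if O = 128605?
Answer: 299293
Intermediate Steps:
Y(h) = 455 (Y(h) = 4 + 451 = 455)
(Y(-253) + O) + 170233 = (455 + 128605) + 170233 = 129060 + 170233 = 299293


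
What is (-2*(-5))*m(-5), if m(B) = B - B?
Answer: 0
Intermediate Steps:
m(B) = 0
(-2*(-5))*m(-5) = -2*(-5)*0 = 10*0 = 0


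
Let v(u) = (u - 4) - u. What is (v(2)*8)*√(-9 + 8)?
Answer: -32*I ≈ -32.0*I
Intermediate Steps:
v(u) = -4 (v(u) = (-4 + u) - u = -4)
(v(2)*8)*√(-9 + 8) = (-4*8)*√(-9 + 8) = -32*I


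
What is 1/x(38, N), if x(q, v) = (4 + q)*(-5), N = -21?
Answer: -1/210 ≈ -0.0047619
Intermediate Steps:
x(q, v) = -20 - 5*q
1/x(38, N) = 1/(-20 - 5*38) = 1/(-20 - 190) = 1/(-210) = -1/210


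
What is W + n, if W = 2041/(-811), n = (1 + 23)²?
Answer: 465095/811 ≈ 573.48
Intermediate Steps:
n = 576 (n = 24² = 576)
W = -2041/811 (W = 2041*(-1/811) = -2041/811 ≈ -2.5166)
W + n = -2041/811 + 576 = 465095/811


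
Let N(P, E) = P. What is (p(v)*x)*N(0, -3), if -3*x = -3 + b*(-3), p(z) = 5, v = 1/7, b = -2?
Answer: 0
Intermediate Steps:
v = 1/7 ≈ 0.14286
x = -1 (x = -(-3 - 2*(-3))/3 = -(-3 + 6)/3 = -1/3*3 = -1)
(p(v)*x)*N(0, -3) = (5*(-1))*0 = -5*0 = 0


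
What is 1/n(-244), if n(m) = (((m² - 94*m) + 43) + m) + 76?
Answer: 1/82347 ≈ 1.2144e-5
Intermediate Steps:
n(m) = 119 + m² - 93*m (n(m) = ((43 + m² - 94*m) + m) + 76 = (43 + m² - 93*m) + 76 = 119 + m² - 93*m)
1/n(-244) = 1/(119 + (-244)² - 93*(-244)) = 1/(119 + 59536 + 22692) = 1/82347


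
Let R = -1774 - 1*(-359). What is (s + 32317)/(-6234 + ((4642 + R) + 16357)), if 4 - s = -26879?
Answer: 1184/267 ≈ 4.4345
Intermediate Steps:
s = 26883 (s = 4 - 1*(-26879) = 4 + 26879 = 26883)
R = -1415 (R = -1774 + 359 = -1415)
(s + 32317)/(-6234 + ((4642 + R) + 16357)) = (26883 + 32317)/(-6234 + ((4642 - 1415) + 16357)) = 59200/(-6234 + (3227 + 16357)) = 59200/(-6234 + 19584) = 59200/13350 = 59200*(1/13350) = 1184/267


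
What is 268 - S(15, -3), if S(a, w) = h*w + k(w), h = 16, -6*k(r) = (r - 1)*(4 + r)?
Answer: 946/3 ≈ 315.33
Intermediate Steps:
k(r) = -(-1 + r)*(4 + r)/6 (k(r) = -(r - 1)*(4 + r)/6 = -(-1 + r)*(4 + r)/6)
S(a, w) = ⅔ - w²/6 + 31*w/2 (S(a, w) = 16*w + (⅔ - w/2 - w²/6) = ⅔ - w²/6 + 31*w/2)
268 - S(15, -3) = 268 - (⅔ - ⅙*(-3)² + (31/2)*(-3)) = 268 - (⅔ - ⅙*9 - 93/2) = 268 - (⅔ - 3/2 - 93/2) = 268 - 1*(-142/3) = 268 + 142/3 = 946/3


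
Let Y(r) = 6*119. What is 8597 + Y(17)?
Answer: 9311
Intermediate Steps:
Y(r) = 714
8597 + Y(17) = 8597 + 714 = 9311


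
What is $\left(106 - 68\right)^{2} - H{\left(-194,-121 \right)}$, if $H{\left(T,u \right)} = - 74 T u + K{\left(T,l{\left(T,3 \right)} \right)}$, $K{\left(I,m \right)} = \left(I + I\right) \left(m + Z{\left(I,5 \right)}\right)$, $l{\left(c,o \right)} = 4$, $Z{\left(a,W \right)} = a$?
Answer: $1664800$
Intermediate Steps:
$K{\left(I,m \right)} = 2 I \left(I + m\right)$ ($K{\left(I,m \right)} = \left(I + I\right) \left(m + I\right) = 2 I \left(I + m\right)$)
$H{\left(T,u \right)} = - 74 T u + 2 T \left(4 + T\right)$ ($H{\left(T,u \right)} = - 74 T u + 2 T \left(T + 4\right) = - 74 T u + 2 T \left(4 + T\right)$)
$\left(106 - 68\right)^{2} - H{\left(-194,-121 \right)} = \left(106 - 68\right)^{2} - 2 \left(-194\right) \left(4 - 194 - -4477\right) = 38^{2} - 2 \left(-194\right) \left(4 - 194 + 4477\right) = 1444 - 2 \left(-194\right) 4287 = 1444 - -1663356 = 1444 + 1663356 = 1664800$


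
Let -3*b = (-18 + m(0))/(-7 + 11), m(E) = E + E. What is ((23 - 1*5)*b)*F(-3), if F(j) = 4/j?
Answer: -36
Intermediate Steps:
m(E) = 2*E
b = 3/2 (b = -(-18 + 2*0)/(3*(-7 + 11)) = -(-18 + 0)/(3*4) = -(-6)/4 = -1/3*(-9/2) = 3/2 ≈ 1.5000)
((23 - 1*5)*b)*F(-3) = ((23 - 1*5)*(3/2))*(4/(-3)) = ((23 - 5)*(3/2))*(4*(-1/3)) = (18*(3/2))*(-4/3) = 27*(-4/3) = -36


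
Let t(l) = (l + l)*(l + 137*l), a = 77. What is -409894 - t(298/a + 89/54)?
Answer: -602662430393/1440747 ≈ -4.1830e+5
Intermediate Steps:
t(l) = 276*l² (t(l) = (2*l)*(138*l) = 276*l²)
-409894 - t(298/a + 89/54) = -409894 - 276*(298/77 + 89/54)² = -409894 - 276*(22945/4158)² = -409894 - 276*526473025/17288964 = -409894 - 1*12108879575/1440747 = -409894 - 12108879575/1440747 = -602662430393/1440747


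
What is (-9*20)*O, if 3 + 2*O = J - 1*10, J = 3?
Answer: 900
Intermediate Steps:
O = -5 (O = -3/2 + (3 - 1*10)/2 = -3/2 + (3 - 10)/2 = -3/2 + (1/2)*(-7) = -3/2 - 7/2 = -5)
(-9*20)*O = -9*20*(-5) = -180*(-5) = 900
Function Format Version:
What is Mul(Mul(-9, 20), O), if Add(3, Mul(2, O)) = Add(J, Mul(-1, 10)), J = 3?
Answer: 900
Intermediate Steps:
O = -5 (O = Add(Rational(-3, 2), Mul(Rational(1, 2), Add(3, Mul(-1, 10)))) = Add(Rational(-3, 2), Mul(Rational(1, 2), Add(3, -10))) = Add(Rational(-3, 2), Mul(Rational(1, 2), -7)) = Add(Rational(-3, 2), Rational(-7, 2)) = -5)
Mul(Mul(-9, 20), O) = Mul(Mul(-9, 20), -5) = Mul(-180, -5) = 900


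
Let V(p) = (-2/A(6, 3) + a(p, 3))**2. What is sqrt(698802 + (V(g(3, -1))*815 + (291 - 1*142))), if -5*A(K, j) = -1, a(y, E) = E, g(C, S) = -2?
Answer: sqrt(738886) ≈ 859.58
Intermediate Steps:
A(K, j) = 1/5 (A(K, j) = -1/5*(-1) = 1/5)
V(p) = 49 (V(p) = (-2/1/5 + 3)**2 = (-2*5 + 3)**2 = (-10 + 3)**2 = (-7)**2 = 49)
sqrt(698802 + (V(g(3, -1))*815 + (291 - 1*142))) = sqrt(698802 + (49*815 + (291 - 1*142))) = sqrt(698802 + (39935 + (291 - 142))) = sqrt(698802 + (39935 + 149)) = sqrt(698802 + 40084) = sqrt(738886)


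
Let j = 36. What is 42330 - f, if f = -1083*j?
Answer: 81318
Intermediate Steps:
f = -38988 (f = -1083*36 = -38988)
42330 - f = 42330 - 1*(-38988) = 42330 + 38988 = 81318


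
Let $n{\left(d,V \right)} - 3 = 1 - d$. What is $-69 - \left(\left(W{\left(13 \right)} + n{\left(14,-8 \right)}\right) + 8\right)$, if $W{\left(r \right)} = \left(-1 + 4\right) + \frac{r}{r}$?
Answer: $-71$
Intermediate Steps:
$n{\left(d,V \right)} = 4 - d$ ($n{\left(d,V \right)} = 3 - \left(-1 + d\right) = 4 - d$)
$W{\left(r \right)} = 4$ ($W{\left(r \right)} = 3 + 1 = 4$)
$-69 - \left(\left(W{\left(13 \right)} + n{\left(14,-8 \right)}\right) + 8\right) = -69 - \left(\left(4 + \left(4 - 14\right)\right) + 8\right) = -69 - \left(\left(4 - 10\right) + 8\right) = -69 - \left(-6 + 8\right) = -69 - 2 = -71$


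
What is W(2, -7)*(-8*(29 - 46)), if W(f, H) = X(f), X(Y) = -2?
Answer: -272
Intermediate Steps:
W(f, H) = -2
W(2, -7)*(-8*(29 - 46)) = -(-16)*(29 - 46) = -(-16)*(-17) = -2*136 = -272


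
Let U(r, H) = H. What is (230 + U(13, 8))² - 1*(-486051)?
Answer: 542695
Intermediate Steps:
(230 + U(13, 8))² - 1*(-486051) = (230 + 8)² - 1*(-486051) = 238² + 486051 = 56644 + 486051 = 542695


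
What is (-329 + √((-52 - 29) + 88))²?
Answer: (329 - √7)² ≈ 1.0651e+5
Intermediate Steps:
(-329 + √((-52 - 29) + 88))² = (-329 + √(-81 + 88))² = (-329 + √7)²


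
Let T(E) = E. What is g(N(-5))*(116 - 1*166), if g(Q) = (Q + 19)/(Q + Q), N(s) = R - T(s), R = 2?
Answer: -650/7 ≈ -92.857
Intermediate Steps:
N(s) = 2 - s
g(Q) = (19 + Q)/(2*Q) (g(Q) = (19 + Q)/((2*Q)) = (19 + Q)*(1/(2*Q)) = (19 + Q)/(2*Q))
g(N(-5))*(116 - 1*166) = ((19 + (2 - 1*(-5)))/(2*(2 - 1*(-5))))*(116 - 1*166) = ((19 + (2 + 5))/(2*(2 + 5)))*(116 - 166) = ((1/2)*(19 + 7)/7)*(-50) = ((1/2)*(1/7)*26)*(-50) = (13/7)*(-50) = -650/7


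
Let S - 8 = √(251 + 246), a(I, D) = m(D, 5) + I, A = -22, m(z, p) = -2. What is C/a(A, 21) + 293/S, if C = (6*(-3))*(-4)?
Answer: -3643/433 + 293*√497/433 ≈ 6.6720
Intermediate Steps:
a(I, D) = -2 + I
S = 8 + √497 (S = 8 + √(251 + 246) = 8 + √497 ≈ 30.293)
C = 72 (C = -18*(-4) = 72)
C/a(A, 21) + 293/S = 72/(-2 - 22) + 293/(8 + √497) = 72/(-24) + 293/(8 + √497) = 72*(-1/24) + 293/(8 + √497) = -3 + 293/(8 + √497)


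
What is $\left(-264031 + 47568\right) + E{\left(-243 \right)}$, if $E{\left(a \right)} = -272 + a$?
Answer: $-216978$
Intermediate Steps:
$\left(-264031 + 47568\right) + E{\left(-243 \right)} = \left(-264031 + 47568\right) - 515 = -216463 - 515 = -216978$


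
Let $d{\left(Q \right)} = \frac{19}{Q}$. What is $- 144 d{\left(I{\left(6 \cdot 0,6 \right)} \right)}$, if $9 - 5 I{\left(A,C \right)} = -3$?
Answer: $-1140$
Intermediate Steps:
$I{\left(A,C \right)} = \frac{12}{5}$ ($I{\left(A,C \right)} = \frac{9}{5} - - \frac{3}{5} = \frac{9}{5} + \frac{3}{5} = \frac{12}{5}$)
$- 144 d{\left(I{\left(6 \cdot 0,6 \right)} \right)} = - 144 \frac{19}{\frac{12}{5}} = - 144 \cdot 19 \cdot \frac{5}{12} = \left(-144\right) \frac{95}{12} = -1140$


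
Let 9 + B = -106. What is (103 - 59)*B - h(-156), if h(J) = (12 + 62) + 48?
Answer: -5182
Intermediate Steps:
h(J) = 122 (h(J) = 74 + 48 = 122)
B = -115 (B = -9 - 106 = -115)
(103 - 59)*B - h(-156) = (103 - 59)*(-115) - 1*122 = 44*(-115) - 122 = -5060 - 122 = -5182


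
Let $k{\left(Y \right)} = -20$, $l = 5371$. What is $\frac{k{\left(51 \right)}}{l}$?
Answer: $- \frac{20}{5371} \approx -0.0037237$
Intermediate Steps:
$\frac{k{\left(51 \right)}}{l} = - \frac{20}{5371}$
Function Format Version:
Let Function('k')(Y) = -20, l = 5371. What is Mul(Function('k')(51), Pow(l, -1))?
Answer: Rational(-20, 5371) ≈ -0.0037237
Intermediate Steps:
Mul(Function('k')(51), Pow(l, -1)) = Mul(-20, Pow(5371, -1)) = Mul(-20, Rational(1, 5371)) = Rational(-20, 5371)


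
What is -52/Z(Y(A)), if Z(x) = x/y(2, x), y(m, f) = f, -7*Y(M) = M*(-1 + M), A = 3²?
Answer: -52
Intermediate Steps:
A = 9
Y(M) = -M*(-1 + M)/7
Z(x) = 1 (Z(x) = x/x = 1)
-52/Z(Y(A)) = -52/1 = -52*1 = -52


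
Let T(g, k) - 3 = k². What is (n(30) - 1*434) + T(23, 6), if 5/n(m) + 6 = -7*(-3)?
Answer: -1184/3 ≈ -394.67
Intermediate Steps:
T(g, k) = 3 + k²
n(m) = ⅓ (n(m) = 5/(-6 - 7*(-3)) = 5/(-6 + 21) = 5/15 = 5*(1/15) = ⅓)
(n(30) - 1*434) + T(23, 6) = (⅓ - 1*434) + (3 + 6²) = (⅓ - 434) + (3 + 36) = -1301/3 + 39 = -1184/3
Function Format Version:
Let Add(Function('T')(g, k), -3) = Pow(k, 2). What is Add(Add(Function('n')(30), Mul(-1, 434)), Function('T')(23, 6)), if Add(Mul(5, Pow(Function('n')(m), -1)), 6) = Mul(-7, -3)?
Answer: Rational(-1184, 3) ≈ -394.67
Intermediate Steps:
Function('T')(g, k) = Add(3, Pow(k, 2))
Function('n')(m) = Rational(1, 3) (Function('n')(m) = Mul(5, Pow(Add(-6, Mul(-7, -3)), -1)) = Mul(5, Pow(Add(-6, 21), -1)) = Mul(5, Pow(15, -1)) = Mul(5, Rational(1, 15)) = Rational(1, 3))
Add(Add(Function('n')(30), Mul(-1, 434)), Function('T')(23, 6)) = Add(Add(Rational(1, 3), Mul(-1, 434)), Add(3, Pow(6, 2))) = Add(Add(Rational(1, 3), -434), Add(3, 36)) = Add(Rational(-1301, 3), 39) = Rational(-1184, 3)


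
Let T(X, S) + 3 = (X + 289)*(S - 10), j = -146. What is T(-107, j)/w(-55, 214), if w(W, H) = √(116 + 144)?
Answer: -5679*√65/26 ≈ -1761.0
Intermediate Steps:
T(X, S) = -3 + (-10 + S)*(289 + X) (T(X, S) = -3 + (X + 289)*(S - 10) = -3 + (289 + X)*(-10 + S) = -3 + (-10 + S)*(289 + X))
w(W, H) = 2*√65 (w(W, H) = √260 = 2*√65)
T(-107, j)/w(-55, 214) = (-2893 - 10*(-107) + 289*(-146) - 146*(-107))/((2*√65)) = (-2893 + 1070 - 42194 + 15622)*(√65/130) = -5679*√65/26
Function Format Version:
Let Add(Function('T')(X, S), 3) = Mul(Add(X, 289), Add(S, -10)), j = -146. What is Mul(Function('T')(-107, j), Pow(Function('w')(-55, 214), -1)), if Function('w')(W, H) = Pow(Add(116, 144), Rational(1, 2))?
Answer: Mul(Rational(-5679, 26), Pow(65, Rational(1, 2))) ≈ -1761.0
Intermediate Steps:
Function('T')(X, S) = Add(-3, Mul(Add(-10, S), Add(289, X))) (Function('T')(X, S) = Add(-3, Mul(Add(X, 289), Add(S, -10))) = Add(-3, Mul(Add(289, X), Add(-10, S))) = Add(-3, Mul(Add(-10, S), Add(289, X))))
Function('w')(W, H) = Mul(2, Pow(65, Rational(1, 2))) (Function('w')(W, H) = Pow(260, Rational(1, 2)) = Mul(2, Pow(65, Rational(1, 2))))
Mul(Function('T')(-107, j), Pow(Function('w')(-55, 214), -1)) = Mul(Add(-2893, Mul(-10, -107), Mul(289, -146), Mul(-146, -107)), Pow(Mul(2, Pow(65, Rational(1, 2))), -1)) = Mul(Add(-2893, 1070, -42194, 15622), Mul(Rational(1, 130), Pow(65, Rational(1, 2)))) = Mul(-28395, Mul(Rational(1, 130), Pow(65, Rational(1, 2)))) = Mul(Rational(-5679, 26), Pow(65, Rational(1, 2)))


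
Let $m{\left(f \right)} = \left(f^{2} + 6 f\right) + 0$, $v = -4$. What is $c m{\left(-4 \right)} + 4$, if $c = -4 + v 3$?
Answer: $132$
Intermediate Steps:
$m{\left(f \right)} = f^{2} + 6 f$
$c = -16$ ($c = -4 - 12 = -16$)
$c m{\left(-4 \right)} + 4 = - 16 \left(- 4 \left(6 - 4\right)\right) + 4 = - 16 \left(\left(-4\right) 2\right) + 4 = \left(-16\right) \left(-8\right) + 4 = 128 + 4 = 132$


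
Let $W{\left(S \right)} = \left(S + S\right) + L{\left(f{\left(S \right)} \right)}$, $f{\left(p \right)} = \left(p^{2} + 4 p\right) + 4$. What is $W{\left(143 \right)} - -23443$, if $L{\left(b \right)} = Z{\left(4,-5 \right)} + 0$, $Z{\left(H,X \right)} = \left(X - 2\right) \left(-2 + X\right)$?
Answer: $23778$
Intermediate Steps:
$f{\left(p \right)} = 4 + p^{2} + 4 p$
$Z{\left(H,X \right)} = \left(-2 + X\right)^{2}$ ($Z{\left(H,X \right)} = \left(-2 + X\right) \left(-2 + X\right) = \left(-2 + X\right)^{2}$)
$L{\left(b \right)} = 49$ ($L{\left(b \right)} = \left(-2 - 5\right)^{2} + 0 = \left(-7\right)^{2} + 0 = 49 + 0 = 49$)
$W{\left(S \right)} = 49 + 2 S$ ($W{\left(S \right)} = \left(S + S\right) + 49 = 2 S + 49 = 49 + 2 S$)
$W{\left(143 \right)} - -23443 = \left(49 + 2 \cdot 143\right) - -23443 = \left(49 + 286\right) + 23443 = 335 + 23443 = 23778$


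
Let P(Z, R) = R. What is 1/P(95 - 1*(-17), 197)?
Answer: 1/197 ≈ 0.0050761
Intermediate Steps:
1/P(95 - 1*(-17), 197) = 1/197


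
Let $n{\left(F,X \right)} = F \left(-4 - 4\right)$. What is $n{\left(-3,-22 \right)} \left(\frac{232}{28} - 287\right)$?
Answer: $- \frac{46824}{7} \approx -6689.1$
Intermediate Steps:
$n{\left(F,X \right)} = - 8 F$ ($n{\left(F,X \right)} = F \left(-8\right) = - 8 F$)
$n{\left(-3,-22 \right)} \left(\frac{232}{28} - 287\right) = \left(-8\right) \left(-3\right) \left(\frac{232}{28} - 287\right) = 24 \left(232 \cdot \frac{1}{28} - 287\right) = 24 \left(\frac{58}{7} - 287\right) = 24 \left(- \frac{1951}{7}\right) = - \frac{46824}{7}$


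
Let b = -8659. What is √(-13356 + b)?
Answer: I*√22015 ≈ 148.37*I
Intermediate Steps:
√(-13356 + b) = √(-13356 - 8659) = √(-22015) = I*√22015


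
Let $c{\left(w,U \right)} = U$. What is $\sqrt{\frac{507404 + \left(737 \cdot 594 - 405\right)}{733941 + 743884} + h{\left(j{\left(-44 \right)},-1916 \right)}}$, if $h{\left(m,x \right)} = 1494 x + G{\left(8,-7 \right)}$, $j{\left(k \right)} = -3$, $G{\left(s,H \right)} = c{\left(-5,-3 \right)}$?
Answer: $\frac{i \sqrt{250064746318644274}}{295565} \approx 1691.9 i$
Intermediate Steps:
$G{\left(s,H \right)} = -3$
$h{\left(m,x \right)} = -3 + 1494 x$ ($h{\left(m,x \right)} = 1494 x - 3 = -3 + 1494 x$)
$\sqrt{\frac{507404 + \left(737 \cdot 594 - 405\right)}{733941 + 743884} + h{\left(j{\left(-44 \right)},-1916 \right)}} = \sqrt{\frac{507404 + \left(737 \cdot 594 - 405\right)}{733941 + 743884} + \left(-3 + 1494 \left(-1916\right)\right)} = \sqrt{\frac{507404 + \left(437778 - 405\right)}{1477825} - 2862507} = \sqrt{\left(507404 + 437373\right) \frac{1}{1477825} - 2862507} = \sqrt{944777 \cdot \frac{1}{1477825} - 2862507} = \sqrt{\frac{944777}{1477825} - 2862507} = \sqrt{- \frac{4230283462498}{1477825}} = \frac{i \sqrt{250064746318644274}}{295565}$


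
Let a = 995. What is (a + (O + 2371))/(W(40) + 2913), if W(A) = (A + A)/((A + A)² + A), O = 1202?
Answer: 735448/468995 ≈ 1.5681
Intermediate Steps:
W(A) = 2*A/(A + 4*A²) (W(A) = (2*A)/((2*A)² + A) = (2*A)/(4*A² + A) = (2*A)/(A + 4*A²) = 2*A/(A + 4*A²))
(a + (O + 2371))/(W(40) + 2913) = (995 + (1202 + 2371))/(2/(1 + 4*40) + 2913) = (995 + 3573)/(2/(1 + 160) + 2913) = 4568/(2/161 + 2913) = 4568/(468995/161) = 4568*(161/468995) = 735448/468995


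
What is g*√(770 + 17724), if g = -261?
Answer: -261*√18494 ≈ -35494.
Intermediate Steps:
g*√(770 + 17724) = -261*√(770 + 17724) = -261*√18494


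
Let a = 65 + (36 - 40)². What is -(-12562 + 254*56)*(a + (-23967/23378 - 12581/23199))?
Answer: -11933136435887/90391037 ≈ -1.3202e+5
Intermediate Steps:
a = 81 (a = 65 + (-4)² = 65 + 16 = 81)
-(-12562 + 254*56)*(a + (-23967/23378 - 12581/23199)) = -(-12562 + 254*56)*(81 + (-23967/23378 - 12581/23199)) = -(-12562 + 14224)*(81 + (-23967*1/23378 - 12581*1/23199)) = -1662*(81 + (-23967/23378 - 12581/23199)) = -1662*(81 - 850129051/542346222) = -1662*43079914931/542346222 = -1*11933136435887/90391037 = -11933136435887/90391037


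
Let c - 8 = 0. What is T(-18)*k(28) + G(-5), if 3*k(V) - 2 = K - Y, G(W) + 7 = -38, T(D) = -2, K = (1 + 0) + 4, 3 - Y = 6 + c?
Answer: -57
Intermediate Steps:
c = 8 (c = 8 + 0 = 8)
Y = -11 (Y = 3 - (6 + 8) = 3 - 1*14 = 3 - 14 = -11)
K = 5 (K = 1 + 4 = 5)
G(W) = -45 (G(W) = -7 - 38 = -45)
k(V) = 6 (k(V) = 2/3 + (5 - 1*(-11))/3 = 2/3 + (5 + 11)/3 = 2/3 + (1/3)*16 = 2/3 + 16/3 = 6)
T(-18)*k(28) + G(-5) = -2*6 - 45 = -12 - 45 = -57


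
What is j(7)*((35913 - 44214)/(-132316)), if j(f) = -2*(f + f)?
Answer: -58107/33079 ≈ -1.7566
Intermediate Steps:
j(f) = -4*f
j(7)*((35913 - 44214)/(-132316)) = (-4*7)*((35913 - 44214)/(-132316)) = -(-232428)*(-1)/132316 = -28*8301/132316 = -58107/33079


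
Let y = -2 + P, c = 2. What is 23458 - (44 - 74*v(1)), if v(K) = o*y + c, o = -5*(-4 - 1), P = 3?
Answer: 25412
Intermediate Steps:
y = 1 (y = -2 + 3 = 1)
o = 25 (o = -5*(-5) = 25)
v(K) = 27 (v(K) = 25*1 + 2 = 25 + 2 = 27)
23458 - (44 - 74*v(1)) = 23458 - (44 - 74*27) = 23458 - (44 - 1998) = 23458 - 1*(-1954) = 23458 + 1954 = 25412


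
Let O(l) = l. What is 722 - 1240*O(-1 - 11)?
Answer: 15602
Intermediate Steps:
722 - 1240*O(-1 - 11) = 722 - 1240*(-1 - 11) = 722 - 1240*(-12) = 722 + 14880 = 15602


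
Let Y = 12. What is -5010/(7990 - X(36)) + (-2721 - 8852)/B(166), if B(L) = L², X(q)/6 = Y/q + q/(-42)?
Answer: -201740177/192726664 ≈ -1.0468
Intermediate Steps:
X(q) = 72/q - q/7 (X(q) = 6*(12/q + q/(-42)) = 6*(12/q + q*(-1/42)) = 6*(12/q - q/42) = 72/q - q/7)
-5010/(7990 - X(36)) + (-2721 - 8852)/B(166) = -5010/(7990 - (72/36 - ⅐*36)) + (-2721 - 8852)/(166²) = -5010/(7990 - (72*(1/36) - 36/7)) - 11573/27556 = -5010/(7990 - (2 - 36/7)) - 11573*1/27556 = -5010/(7990 - 1*(-22/7)) - 11573/27556 = -5010/(7990 + 22/7) - 11573/27556 = -5010/55952/7 - 11573/27556 = -5010*7/55952 - 11573/27556 = -17535/27976 - 11573/27556 = -201740177/192726664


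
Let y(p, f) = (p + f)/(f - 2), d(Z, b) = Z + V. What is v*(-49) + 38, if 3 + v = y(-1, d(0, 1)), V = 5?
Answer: 359/3 ≈ 119.67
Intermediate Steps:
d(Z, b) = 5 + Z (d(Z, b) = Z + 5 = 5 + Z)
y(p, f) = (f + p)/(-2 + f)
v = -5/3 (v = -3 + ((5 + 0) - 1)/(-2 + (5 + 0)) = -3 + (5 - 1)/(-2 + 5) = -3 + 4/3 = -5/3 ≈ -1.6667)
v*(-49) + 38 = -5/3*(-49) + 38 = 245/3 + 38 = 359/3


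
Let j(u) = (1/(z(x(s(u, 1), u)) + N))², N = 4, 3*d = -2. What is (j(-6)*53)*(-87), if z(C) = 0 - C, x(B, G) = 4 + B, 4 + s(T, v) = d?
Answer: -41499/196 ≈ -211.73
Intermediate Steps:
d = -⅔ (d = (⅓)*(-2) = -⅔ ≈ -0.66667)
s(T, v) = -14/3 (s(T, v) = -4 - ⅔ = -14/3)
z(C) = -C
j(u) = 9/196 (j(u) = (1/(-(4 - 14/3) + 4))² = (1/(-1*(-⅔) + 4))² = (1/(⅔ + 4))² = (1/(14/3))² = (3/14)² = 9/196)
(j(-6)*53)*(-87) = ((9/196)*53)*(-87) = (477/196)*(-87) = -41499/196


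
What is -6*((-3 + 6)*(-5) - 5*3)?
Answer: 180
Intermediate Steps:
-6*((-3 + 6)*(-5) - 5*3) = -6*(3*(-5) - 15) = -6*(-15 - 15) = -6*(-30) = 180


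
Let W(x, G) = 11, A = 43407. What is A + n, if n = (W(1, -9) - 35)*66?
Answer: 41823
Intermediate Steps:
n = -1584 (n = (11 - 35)*66 = -24*66 = -1584)
A + n = 43407 - 1584 = 41823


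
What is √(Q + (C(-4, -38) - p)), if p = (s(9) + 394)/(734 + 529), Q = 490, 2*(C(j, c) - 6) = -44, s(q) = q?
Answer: √755601117/1263 ≈ 21.764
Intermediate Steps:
C(j, c) = -16 (C(j, c) = 6 + (½)*(-44) = 6 - 22 = -16)
p = 403/1263 (p = (9 + 394)/(734 + 529) = 403/1263 ≈ 0.31908)
√(Q + (C(-4, -38) - p)) = √(490 + (-16 - 1*403/1263)) = √(490 + (-16 - 403/1263)) = √(490 - 20611/1263) = √(598259/1263) = √755601117/1263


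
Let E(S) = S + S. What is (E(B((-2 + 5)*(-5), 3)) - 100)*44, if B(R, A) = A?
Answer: -4136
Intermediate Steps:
E(S) = 2*S
(E(B((-2 + 5)*(-5), 3)) - 100)*44 = (2*3 - 100)*44 = (6 - 100)*44 = -94*44 = -4136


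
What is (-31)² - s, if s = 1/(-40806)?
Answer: 39214567/40806 ≈ 961.00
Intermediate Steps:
s = -1/40806 ≈ -2.4506e-5
(-31)² - s = (-31)² - 1*(-1/40806) = 961 + 1/40806 = 39214567/40806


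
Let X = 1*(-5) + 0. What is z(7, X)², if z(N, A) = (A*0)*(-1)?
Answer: 0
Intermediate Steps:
X = -5 (X = -5 + 0 = -5)
z(N, A) = 0 (z(N, A) = 0*(-1) = 0)
z(7, X)² = 0² = 0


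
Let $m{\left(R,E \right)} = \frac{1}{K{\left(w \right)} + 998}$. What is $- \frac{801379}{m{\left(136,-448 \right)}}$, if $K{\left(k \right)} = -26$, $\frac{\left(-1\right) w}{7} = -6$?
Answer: $-778940388$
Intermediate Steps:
$w = 42$ ($w = \left(-7\right) \left(-6\right) = 42$)
$m{\left(R,E \right)} = \frac{1}{972}$ ($m{\left(R,E \right)} = \frac{1}{-26 + 998} = \frac{1}{972}$)
$- \frac{801379}{m{\left(136,-448 \right)}} = - 801379 \frac{1}{\frac{1}{972}} = \left(-801379\right) 972 = -778940388$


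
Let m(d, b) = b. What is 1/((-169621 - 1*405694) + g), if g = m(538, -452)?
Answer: -1/575767 ≈ -1.7368e-6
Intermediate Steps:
g = -452
1/((-169621 - 1*405694) + g) = 1/((-169621 - 1*405694) - 452) = 1/((-169621 - 405694) - 452) = 1/(-575315 - 452) = 1/(-575767) = -1/575767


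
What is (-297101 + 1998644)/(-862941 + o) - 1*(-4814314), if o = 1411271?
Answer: 2639834497163/548330 ≈ 4.8143e+6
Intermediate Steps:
(-297101 + 1998644)/(-862941 + o) - 1*(-4814314) = (-297101 + 1998644)/(-862941 + 1411271) - 1*(-4814314) = 1701543/548330 + 4814314 = 2639834497163/548330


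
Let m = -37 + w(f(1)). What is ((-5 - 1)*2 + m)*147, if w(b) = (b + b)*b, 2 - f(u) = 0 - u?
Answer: -4557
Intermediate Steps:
f(u) = 2 + u (f(u) = 2 - (0 - u) = 2 - (-1)*u = 2 + u)
w(b) = 2*b**2 (w(b) = (2*b)*b = 2*b**2)
m = -19 (m = -37 + 2*(2 + 1)**2 = -37 + 2*3**2 = -37 + 2*9 = -37 + 18 = -19)
((-5 - 1)*2 + m)*147 = ((-5 - 1)*2 - 19)*147 = (-6*2 - 19)*147 = (-12 - 19)*147 = -31*147 = -4557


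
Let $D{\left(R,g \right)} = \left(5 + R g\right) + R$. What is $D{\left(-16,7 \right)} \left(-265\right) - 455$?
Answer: $32140$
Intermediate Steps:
$D{\left(R,g \right)} = 5 + R + R g$
$D{\left(-16,7 \right)} \left(-265\right) - 455 = \left(5 - 16 - 112\right) \left(-265\right) - 455 = \left(-123\right) \left(-265\right) - 455 = 32595 - 455 = 32140$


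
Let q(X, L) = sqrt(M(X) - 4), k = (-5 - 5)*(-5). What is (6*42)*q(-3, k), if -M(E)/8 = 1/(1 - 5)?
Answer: 252*I*sqrt(2) ≈ 356.38*I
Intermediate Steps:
M(E) = 2 (M(E) = -8/(1 - 5) = -8/(-4) = -8*(-1/4) = 2)
k = 50 (k = -10*(-5) = 50)
q(X, L) = I*sqrt(2) (q(X, L) = sqrt(2 - 4) = sqrt(-2) = I*sqrt(2))
(6*42)*q(-3, k) = (6*42)*(I*sqrt(2)) = 252*(I*sqrt(2)) = 252*I*sqrt(2)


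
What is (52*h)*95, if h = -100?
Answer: -494000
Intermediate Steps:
(52*h)*95 = (52*(-100))*95 = -5200*95 = -494000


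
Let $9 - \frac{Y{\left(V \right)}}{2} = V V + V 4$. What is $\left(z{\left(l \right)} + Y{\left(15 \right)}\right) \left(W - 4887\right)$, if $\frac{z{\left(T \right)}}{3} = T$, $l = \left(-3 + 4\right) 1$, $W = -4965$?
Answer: $5408748$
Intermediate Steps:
$Y{\left(V \right)} = 18 - 8 V - 2 V^{2}$ ($Y{\left(V \right)} = 18 - 2 \left(V V + V 4\right) = 18 - 2 \left(V^{2} + 4 V\right) = 18 - \left(2 V^{2} + 8 V\right) = 18 - 8 V - 2 V^{2}$)
$l = 1$ ($l = 1 \cdot 1 = 1$)
$z{\left(T \right)} = 3 T$
$\left(z{\left(l \right)} + Y{\left(15 \right)}\right) \left(W - 4887\right) = \left(3 \cdot 1 - \left(102 + 450\right)\right) \left(-4965 - 4887\right) = \left(3 - 552\right) \left(-9852\right) = \left(-549\right) \left(-9852\right) = 5408748$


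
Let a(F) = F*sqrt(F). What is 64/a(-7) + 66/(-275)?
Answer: -6/25 + 64*I*sqrt(7)/49 ≈ -0.24 + 3.4557*I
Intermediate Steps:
a(F) = F**(3/2)
64/a(-7) + 66/(-275) = 64/((-7)**(3/2)) + 66/(-275) = 64/((-7*I*sqrt(7))) + 66*(-1/275) = 64*(I*sqrt(7)/49) - 6/25 = 64*I*sqrt(7)/49 - 6/25 = -6/25 + 64*I*sqrt(7)/49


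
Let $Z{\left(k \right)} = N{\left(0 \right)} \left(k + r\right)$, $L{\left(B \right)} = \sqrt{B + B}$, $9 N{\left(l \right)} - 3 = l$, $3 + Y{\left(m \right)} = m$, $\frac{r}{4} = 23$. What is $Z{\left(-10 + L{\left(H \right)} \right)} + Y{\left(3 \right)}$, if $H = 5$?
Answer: $\frac{82}{3} + \frac{\sqrt{10}}{3} \approx 28.387$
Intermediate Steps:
$r = 92$ ($r = 4 \cdot 23 = 92$)
$Y{\left(m \right)} = -3 + m$
$N{\left(l \right)} = \frac{1}{3} + \frac{l}{9}$
$L{\left(B \right)} = \sqrt{2} \sqrt{B}$ ($L{\left(B \right)} = \sqrt{2 B} = \sqrt{2} \sqrt{B}$)
$Z{\left(k \right)} = \frac{92}{3} + \frac{k}{3}$ ($Z{\left(k \right)} = \left(\frac{1}{3} + \frac{1}{9} \cdot 0\right) \left(k + 92\right) = \left(\frac{1}{3} + 0\right) \left(92 + k\right) = \frac{92 + k}{3} = \frac{92}{3} + \frac{k}{3}$)
$Z{\left(-10 + L{\left(H \right)} \right)} + Y{\left(3 \right)} = \left(\frac{92}{3} + \frac{-10 + \sqrt{2} \sqrt{5}}{3}\right) + \left(-3 + 3\right) = \left(\frac{92}{3} + \frac{-10 + \sqrt{10}}{3}\right) + 0 = \left(\frac{92}{3} - \left(\frac{10}{3} - \frac{\sqrt{10}}{3}\right)\right) + 0 = \left(\frac{82}{3} + \frac{\sqrt{10}}{3}\right) + 0 = \frac{82}{3} + \frac{\sqrt{10}}{3}$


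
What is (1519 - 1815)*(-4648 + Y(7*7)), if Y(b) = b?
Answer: 1361304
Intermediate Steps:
(1519 - 1815)*(-4648 + Y(7*7)) = (1519 - 1815)*(-4648 + 7*7) = -296*(-4648 + 49) = -296*(-4599) = 1361304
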